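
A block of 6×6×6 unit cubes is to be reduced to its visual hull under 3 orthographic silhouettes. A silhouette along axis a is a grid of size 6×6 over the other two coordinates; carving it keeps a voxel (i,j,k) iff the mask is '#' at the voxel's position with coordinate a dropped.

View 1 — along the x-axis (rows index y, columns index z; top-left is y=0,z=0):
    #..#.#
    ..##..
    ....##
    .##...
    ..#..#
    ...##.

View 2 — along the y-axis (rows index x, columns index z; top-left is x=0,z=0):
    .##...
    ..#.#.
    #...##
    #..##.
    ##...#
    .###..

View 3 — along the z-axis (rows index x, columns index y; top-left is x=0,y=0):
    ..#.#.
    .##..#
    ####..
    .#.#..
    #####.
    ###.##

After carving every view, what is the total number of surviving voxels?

initial block: 6^3 = 216
[1] x-view keeps 13 columns → grid now 78
[2] y-view keeps 16 columns → grid now 33
[3] z-view keeps 21 columns → grid now 19

remaining voxels: 19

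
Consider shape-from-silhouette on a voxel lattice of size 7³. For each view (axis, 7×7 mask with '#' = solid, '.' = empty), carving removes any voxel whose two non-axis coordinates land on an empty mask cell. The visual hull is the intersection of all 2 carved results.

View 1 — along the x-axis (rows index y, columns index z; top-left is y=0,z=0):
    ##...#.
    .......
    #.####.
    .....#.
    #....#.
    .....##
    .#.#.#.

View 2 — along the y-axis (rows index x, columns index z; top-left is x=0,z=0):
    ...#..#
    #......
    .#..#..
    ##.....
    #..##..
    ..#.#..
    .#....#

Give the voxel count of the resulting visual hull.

|visual hull| = 25

start: 7×7×7 = 343 voxels
[1] x-view keeps 16 columns → grid now 112
[2] y-view keeps 14 columns → grid now 25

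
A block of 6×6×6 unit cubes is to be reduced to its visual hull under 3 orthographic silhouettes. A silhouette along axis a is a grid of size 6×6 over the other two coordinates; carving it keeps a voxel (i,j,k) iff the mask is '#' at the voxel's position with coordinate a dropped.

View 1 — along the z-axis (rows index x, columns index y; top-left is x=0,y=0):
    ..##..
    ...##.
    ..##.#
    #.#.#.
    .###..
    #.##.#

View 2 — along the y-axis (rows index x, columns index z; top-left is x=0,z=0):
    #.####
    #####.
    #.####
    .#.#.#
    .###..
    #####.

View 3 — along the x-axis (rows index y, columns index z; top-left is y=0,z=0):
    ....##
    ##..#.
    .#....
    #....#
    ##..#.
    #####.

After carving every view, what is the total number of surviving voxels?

25 voxels

start: 6×6×6 = 216 voxels
step 1: project along z, AND mask (17/36) → |grid| = 102
step 2: project along y, AND mask (26/36) → |grid| = 73
step 3: project along x, AND mask (16/36) → |grid| = 25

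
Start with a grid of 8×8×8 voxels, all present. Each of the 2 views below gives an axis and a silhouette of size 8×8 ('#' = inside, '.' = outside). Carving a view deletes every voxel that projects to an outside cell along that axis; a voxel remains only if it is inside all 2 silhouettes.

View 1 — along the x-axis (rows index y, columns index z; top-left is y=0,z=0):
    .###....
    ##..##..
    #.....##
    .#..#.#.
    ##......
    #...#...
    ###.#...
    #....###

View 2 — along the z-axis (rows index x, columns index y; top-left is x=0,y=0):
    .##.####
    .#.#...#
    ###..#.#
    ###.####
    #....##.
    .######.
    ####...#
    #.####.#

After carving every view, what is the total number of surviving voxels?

full grid |V| = 512
after view 1 [x-axis, 25 of 64 cells solid] → remaining = 200
after view 2 [z-axis, 41 of 64 cells solid] → remaining = 129

voxel count = 129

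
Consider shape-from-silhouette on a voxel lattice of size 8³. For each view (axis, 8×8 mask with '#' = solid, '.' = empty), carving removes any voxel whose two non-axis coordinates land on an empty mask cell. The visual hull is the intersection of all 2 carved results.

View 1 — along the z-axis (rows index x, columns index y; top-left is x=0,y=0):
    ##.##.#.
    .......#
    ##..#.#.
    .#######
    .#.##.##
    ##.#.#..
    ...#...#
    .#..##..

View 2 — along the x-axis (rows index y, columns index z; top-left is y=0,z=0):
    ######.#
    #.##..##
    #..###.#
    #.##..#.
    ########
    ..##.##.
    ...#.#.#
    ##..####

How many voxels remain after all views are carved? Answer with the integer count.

initial block: 8^3 = 512
V1 z: intersect with XY mask (31 set) -- 248 left
V2 x: intersect with YZ mask (42 set) -- 164 left

remaining voxels: 164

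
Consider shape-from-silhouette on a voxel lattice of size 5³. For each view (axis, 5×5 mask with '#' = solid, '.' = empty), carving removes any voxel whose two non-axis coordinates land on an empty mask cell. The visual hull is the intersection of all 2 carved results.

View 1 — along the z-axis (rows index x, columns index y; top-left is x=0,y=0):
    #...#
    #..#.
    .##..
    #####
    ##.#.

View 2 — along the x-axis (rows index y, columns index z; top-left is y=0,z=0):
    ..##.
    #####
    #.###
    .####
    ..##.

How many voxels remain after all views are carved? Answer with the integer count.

47 voxels

before carving: 125 voxels (5×5×5)
[1] z-view keeps 14 columns → grid now 70
[2] x-view keeps 17 columns → grid now 47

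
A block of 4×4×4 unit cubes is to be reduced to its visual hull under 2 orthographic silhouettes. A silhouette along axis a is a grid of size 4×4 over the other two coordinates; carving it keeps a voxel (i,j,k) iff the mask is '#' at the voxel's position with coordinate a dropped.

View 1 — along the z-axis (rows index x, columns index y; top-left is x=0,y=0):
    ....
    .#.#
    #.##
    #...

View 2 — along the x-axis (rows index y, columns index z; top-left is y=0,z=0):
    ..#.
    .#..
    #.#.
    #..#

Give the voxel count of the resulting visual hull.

voxel count = 9

start: 4×4×4 = 64 voxels
  1. axis=2 (XY plane), |mask|=6  ⇒  voxels=24
  2. axis=0 (YZ plane), |mask|=6  ⇒  voxels=9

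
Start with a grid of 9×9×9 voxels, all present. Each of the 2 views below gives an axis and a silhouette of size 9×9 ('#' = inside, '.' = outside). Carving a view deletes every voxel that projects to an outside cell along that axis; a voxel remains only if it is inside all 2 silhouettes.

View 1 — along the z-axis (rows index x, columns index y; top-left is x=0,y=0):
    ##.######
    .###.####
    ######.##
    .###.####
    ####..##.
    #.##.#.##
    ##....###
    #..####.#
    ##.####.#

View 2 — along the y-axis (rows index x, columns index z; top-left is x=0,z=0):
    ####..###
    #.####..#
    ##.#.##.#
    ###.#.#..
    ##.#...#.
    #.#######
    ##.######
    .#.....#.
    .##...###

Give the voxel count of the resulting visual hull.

|visual hull| = 340

full grid |V| = 729
  1. axis=2 (XY plane), |mask|=60  ⇒  voxels=540
  2. axis=1 (XZ plane), |mask|=51  ⇒  voxels=340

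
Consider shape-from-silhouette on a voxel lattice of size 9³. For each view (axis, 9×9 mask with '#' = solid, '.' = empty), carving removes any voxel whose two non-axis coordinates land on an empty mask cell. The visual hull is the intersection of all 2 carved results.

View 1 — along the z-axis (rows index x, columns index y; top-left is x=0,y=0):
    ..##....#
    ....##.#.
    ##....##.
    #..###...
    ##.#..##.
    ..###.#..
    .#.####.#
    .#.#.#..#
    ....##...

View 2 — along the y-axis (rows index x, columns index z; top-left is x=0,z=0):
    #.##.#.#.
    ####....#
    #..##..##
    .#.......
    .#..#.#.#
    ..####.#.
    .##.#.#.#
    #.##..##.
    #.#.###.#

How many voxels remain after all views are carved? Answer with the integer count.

|visual hull| = 156

initial block: 9^3 = 729
V1 z: intersect with XY mask (35 set) -- 315 left
V2 y: intersect with XZ mask (41 set) -- 156 left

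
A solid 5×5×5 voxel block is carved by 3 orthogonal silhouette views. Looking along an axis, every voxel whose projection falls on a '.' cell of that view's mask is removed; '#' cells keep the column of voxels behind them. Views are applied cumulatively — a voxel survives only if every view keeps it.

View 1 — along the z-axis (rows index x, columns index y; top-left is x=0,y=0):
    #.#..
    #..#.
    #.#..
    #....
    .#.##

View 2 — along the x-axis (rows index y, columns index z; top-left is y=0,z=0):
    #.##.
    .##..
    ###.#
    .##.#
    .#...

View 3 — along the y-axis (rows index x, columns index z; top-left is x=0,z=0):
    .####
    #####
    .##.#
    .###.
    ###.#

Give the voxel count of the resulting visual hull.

initial block: 5^3 = 125
  1. axis=2 (XY plane), |mask|=10  ⇒  voxels=50
  2. axis=0 (YZ plane), |mask|=13  ⇒  voxels=29
  3. axis=1 (XZ plane), |mask|=19  ⇒  voxels=23

23 voxels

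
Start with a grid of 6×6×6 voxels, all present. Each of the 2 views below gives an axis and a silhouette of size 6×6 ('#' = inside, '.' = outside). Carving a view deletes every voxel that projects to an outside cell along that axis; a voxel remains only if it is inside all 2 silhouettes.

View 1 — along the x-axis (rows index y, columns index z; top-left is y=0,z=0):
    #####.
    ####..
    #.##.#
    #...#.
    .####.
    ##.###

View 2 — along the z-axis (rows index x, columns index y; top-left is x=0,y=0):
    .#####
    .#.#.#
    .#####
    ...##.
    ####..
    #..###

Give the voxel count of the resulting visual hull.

before carving: 216 voxels (6×6×6)
after view 1 [x-axis, 24 of 36 cells solid] → remaining = 144
after view 2 [z-axis, 23 of 36 cells solid] → remaining = 86

remaining voxels: 86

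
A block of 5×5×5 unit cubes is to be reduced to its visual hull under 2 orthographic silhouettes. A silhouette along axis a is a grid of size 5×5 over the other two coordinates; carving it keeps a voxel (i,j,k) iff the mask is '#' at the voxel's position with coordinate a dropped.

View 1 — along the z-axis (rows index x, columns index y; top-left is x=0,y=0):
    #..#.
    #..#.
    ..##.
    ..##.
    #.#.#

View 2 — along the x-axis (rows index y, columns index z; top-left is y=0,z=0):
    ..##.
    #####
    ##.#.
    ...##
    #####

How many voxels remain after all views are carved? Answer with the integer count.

start: 5×5×5 = 125 voxels
[1] z-view keeps 11 columns → grid now 55
[2] x-view keeps 17 columns → grid now 28

|visual hull| = 28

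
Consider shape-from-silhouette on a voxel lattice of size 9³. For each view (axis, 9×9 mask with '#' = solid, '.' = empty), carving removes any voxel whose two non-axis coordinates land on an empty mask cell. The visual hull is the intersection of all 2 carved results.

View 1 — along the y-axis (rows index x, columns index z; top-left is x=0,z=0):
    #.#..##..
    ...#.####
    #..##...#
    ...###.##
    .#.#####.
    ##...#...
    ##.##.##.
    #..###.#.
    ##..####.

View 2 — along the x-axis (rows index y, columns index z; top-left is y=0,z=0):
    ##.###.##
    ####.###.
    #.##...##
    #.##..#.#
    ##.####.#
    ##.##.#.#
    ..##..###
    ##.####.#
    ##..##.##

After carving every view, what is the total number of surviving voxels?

remaining voxels: 273

full grid |V| = 729
carve view 1 (along y, XZ-mask fill 44/81): 396 voxels remain
carve view 2 (along x, YZ-mask fill 55/81): 273 voxels remain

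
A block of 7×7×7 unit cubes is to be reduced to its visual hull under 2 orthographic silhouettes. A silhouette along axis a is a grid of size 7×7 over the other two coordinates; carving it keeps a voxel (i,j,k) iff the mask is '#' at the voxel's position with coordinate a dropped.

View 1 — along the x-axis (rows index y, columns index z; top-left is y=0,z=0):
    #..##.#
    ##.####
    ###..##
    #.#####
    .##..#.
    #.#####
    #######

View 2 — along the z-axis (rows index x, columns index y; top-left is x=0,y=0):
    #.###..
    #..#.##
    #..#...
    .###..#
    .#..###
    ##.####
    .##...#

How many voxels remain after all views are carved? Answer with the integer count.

|visual hull| = 147

full grid |V| = 343
after view 1 [x-axis, 37 of 49 cells solid] → remaining = 259
after view 2 [z-axis, 27 of 49 cells solid] → remaining = 147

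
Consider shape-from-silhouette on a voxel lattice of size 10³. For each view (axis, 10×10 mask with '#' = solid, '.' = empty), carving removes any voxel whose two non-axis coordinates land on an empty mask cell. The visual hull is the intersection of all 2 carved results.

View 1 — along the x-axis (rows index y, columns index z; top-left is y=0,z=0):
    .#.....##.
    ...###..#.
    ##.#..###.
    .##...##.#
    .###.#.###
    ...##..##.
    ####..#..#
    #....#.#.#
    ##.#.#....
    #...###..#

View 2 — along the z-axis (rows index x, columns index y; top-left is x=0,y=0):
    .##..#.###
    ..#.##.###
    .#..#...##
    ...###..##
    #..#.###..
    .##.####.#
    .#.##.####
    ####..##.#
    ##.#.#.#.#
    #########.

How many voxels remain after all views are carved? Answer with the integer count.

remaining voxels: 296

before carving: 1000 voxels (10×10×10)
V1 x: intersect with YZ mask (48 set) -- 480 left
V2 z: intersect with XY mask (62 set) -- 296 left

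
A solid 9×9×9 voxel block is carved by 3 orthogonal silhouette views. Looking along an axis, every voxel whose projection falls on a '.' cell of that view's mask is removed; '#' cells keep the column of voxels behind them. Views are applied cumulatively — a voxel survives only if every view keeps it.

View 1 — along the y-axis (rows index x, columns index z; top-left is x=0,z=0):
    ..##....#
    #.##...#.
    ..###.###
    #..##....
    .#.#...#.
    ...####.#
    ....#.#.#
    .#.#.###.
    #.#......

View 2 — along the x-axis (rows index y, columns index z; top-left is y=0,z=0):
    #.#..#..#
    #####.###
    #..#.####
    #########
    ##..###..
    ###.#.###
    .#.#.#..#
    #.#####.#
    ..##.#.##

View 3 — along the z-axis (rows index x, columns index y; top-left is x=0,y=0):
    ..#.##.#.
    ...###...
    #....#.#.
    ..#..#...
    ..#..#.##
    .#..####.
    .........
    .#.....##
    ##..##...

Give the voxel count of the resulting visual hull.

voxel count = 73

initial block: 9^3 = 729
  1. axis=1 (XZ plane), |mask|=34  ⇒  voxels=306
  2. axis=0 (YZ plane), |mask|=55  ⇒  voxels=207
  3. axis=2 (XY plane), |mask|=28  ⇒  voxels=73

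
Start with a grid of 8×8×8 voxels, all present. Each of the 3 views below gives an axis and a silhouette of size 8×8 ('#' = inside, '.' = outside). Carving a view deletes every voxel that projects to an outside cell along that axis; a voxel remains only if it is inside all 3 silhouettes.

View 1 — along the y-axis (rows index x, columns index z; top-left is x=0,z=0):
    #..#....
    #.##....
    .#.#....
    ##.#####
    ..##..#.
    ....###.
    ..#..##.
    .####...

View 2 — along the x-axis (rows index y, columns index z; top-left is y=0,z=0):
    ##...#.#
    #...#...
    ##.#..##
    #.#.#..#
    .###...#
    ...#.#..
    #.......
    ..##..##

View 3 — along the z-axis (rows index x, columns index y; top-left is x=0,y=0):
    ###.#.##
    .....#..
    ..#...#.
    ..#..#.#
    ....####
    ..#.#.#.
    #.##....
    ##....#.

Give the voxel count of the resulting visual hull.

32 voxels

full grid |V| = 512
after view 1 [y-axis, 27 of 64 cells solid] → remaining = 216
after view 2 [x-axis, 26 of 64 cells solid] → remaining = 85
after view 3 [z-axis, 25 of 64 cells solid] → remaining = 32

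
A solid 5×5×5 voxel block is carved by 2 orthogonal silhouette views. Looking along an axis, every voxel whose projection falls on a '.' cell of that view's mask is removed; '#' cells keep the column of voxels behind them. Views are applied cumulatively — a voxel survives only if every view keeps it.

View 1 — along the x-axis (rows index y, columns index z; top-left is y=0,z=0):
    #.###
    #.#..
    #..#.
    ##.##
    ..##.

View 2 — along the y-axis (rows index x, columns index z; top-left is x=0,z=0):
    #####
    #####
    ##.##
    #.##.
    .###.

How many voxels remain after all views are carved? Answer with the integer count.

remaining voxels: 58

initial block: 5^3 = 125
V1 x: intersect with YZ mask (14 set) -- 70 left
V2 y: intersect with XZ mask (20 set) -- 58 left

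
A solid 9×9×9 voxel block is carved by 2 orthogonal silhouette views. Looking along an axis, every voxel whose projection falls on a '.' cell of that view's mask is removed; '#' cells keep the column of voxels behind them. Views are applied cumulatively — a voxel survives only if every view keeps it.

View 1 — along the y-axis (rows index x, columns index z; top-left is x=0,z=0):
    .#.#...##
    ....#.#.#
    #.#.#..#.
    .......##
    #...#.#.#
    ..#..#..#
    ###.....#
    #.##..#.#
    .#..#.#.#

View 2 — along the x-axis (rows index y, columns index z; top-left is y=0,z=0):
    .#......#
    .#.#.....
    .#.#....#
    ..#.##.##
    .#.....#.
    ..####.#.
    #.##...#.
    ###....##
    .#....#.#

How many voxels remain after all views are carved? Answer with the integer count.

start: 9×9×9 = 729 voxels
after view 1 [y-axis, 33 of 81 cells solid] → remaining = 297
after view 2 [x-axis, 31 of 81 cells solid] → remaining = 119

remaining voxels: 119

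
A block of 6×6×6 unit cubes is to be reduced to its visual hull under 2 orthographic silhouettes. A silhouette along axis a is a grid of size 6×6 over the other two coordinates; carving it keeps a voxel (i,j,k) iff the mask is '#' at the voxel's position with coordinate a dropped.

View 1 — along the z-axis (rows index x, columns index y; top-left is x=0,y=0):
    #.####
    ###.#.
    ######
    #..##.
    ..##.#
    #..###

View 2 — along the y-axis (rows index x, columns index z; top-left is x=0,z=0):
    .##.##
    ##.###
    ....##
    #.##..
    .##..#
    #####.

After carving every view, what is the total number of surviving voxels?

90 voxels

start: 6×6×6 = 216 voxels
[1] z-view keeps 25 columns → grid now 150
[2] y-view keeps 22 columns → grid now 90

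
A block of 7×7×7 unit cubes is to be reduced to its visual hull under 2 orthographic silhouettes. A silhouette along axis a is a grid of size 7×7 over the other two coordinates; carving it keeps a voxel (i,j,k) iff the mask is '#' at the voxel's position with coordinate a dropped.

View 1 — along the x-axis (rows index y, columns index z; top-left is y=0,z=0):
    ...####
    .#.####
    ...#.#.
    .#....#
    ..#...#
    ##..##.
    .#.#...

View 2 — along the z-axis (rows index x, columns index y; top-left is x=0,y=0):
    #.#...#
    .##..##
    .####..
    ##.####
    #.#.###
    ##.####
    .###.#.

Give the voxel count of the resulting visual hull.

remaining voxels: 97

initial block: 7^3 = 343
step 1: project along x, AND mask (21/49) → |grid| = 147
step 2: project along z, AND mask (32/49) → |grid| = 97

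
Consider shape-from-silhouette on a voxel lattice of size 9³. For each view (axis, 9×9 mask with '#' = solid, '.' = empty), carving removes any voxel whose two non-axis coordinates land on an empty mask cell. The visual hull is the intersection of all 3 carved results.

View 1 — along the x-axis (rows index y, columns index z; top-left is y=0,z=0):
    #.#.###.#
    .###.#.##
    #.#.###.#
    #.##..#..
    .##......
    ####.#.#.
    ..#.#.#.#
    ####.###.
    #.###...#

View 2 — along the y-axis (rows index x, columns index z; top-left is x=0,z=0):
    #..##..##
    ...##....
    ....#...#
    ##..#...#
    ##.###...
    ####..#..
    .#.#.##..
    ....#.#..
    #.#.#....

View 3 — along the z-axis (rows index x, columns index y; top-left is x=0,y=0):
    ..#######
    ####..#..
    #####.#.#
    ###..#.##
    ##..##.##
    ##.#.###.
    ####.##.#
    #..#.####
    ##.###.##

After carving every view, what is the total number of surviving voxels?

120 voxels

start: 9×9×9 = 729 voxels
step 1: project along x, AND mask (46/81) → |grid| = 414
step 2: project along y, AND mask (32/81) → |grid| = 160
step 3: project along z, AND mask (57/81) → |grid| = 120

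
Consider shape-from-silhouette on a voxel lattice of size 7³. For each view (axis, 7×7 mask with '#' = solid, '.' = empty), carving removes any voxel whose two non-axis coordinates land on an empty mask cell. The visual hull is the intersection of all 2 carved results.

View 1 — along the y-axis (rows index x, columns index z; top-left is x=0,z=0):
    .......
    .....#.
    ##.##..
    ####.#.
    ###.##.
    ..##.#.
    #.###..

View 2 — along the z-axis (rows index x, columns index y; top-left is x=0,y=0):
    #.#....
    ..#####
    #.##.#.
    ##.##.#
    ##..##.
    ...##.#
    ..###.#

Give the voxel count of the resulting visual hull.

start: 7×7×7 = 343 voxels
carve view 1 (along y, XZ-mask fill 22/49): 154 voxels remain
carve view 2 (along z, XY-mask fill 27/49): 91 voxels remain

voxel count = 91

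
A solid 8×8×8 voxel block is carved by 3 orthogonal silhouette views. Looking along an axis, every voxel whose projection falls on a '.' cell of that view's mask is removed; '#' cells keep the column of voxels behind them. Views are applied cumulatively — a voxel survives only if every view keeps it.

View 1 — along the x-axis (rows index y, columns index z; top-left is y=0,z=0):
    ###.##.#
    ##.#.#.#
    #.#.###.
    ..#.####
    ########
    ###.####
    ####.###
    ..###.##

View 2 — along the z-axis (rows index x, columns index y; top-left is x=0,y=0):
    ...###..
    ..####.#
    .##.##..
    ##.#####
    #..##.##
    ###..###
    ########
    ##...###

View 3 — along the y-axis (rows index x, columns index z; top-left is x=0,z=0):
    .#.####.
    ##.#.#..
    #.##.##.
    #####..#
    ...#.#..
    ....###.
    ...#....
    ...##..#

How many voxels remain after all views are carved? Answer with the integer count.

initial block: 8^3 = 512
  1. axis=0 (YZ plane), |mask|=48  ⇒  voxels=384
  2. axis=2 (XY plane), |mask|=43  ⇒  voxels=262
  3. axis=1 (XZ plane), |mask|=29  ⇒  voxels=106

voxel count = 106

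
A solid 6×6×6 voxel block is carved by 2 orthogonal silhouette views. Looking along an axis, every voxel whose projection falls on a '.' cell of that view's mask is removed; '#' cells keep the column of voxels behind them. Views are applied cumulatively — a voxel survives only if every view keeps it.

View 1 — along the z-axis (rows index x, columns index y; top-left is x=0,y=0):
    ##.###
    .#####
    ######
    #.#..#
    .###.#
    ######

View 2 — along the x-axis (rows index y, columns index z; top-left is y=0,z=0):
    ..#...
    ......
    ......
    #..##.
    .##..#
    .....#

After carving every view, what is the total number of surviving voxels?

full grid |V| = 216
  1. axis=2 (XY plane), |mask|=29  ⇒  voxels=174
  2. axis=0 (YZ plane), |mask|=8  ⇒  voxels=37

voxel count = 37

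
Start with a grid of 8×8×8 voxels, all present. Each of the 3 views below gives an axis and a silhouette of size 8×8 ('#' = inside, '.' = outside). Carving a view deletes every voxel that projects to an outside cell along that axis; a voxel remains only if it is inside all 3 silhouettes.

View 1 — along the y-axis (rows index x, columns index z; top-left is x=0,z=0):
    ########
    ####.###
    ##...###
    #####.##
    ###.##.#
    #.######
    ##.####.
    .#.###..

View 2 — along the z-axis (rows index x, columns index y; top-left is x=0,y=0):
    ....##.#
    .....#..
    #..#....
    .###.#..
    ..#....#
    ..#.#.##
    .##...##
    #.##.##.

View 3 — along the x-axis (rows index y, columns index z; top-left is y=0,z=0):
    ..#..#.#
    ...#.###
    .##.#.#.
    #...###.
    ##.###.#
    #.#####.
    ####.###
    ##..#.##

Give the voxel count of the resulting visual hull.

93 voxels

start: 8×8×8 = 512 voxels
step 1: project along y, AND mask (50/64) → |grid| = 400
step 2: project along z, AND mask (25/64) → |grid| = 153
step 3: project along x, AND mask (39/64) → |grid| = 93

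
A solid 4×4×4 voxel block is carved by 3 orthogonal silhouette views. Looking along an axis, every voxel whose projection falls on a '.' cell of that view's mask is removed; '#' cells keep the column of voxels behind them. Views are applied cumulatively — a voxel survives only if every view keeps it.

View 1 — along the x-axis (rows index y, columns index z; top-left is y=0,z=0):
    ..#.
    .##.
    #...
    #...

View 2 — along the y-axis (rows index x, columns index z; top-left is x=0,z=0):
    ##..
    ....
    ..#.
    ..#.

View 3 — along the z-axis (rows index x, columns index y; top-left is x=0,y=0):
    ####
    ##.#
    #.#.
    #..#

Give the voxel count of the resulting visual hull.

start: 4×4×4 = 64 voxels
  1. axis=0 (YZ plane), |mask|=5  ⇒  voxels=20
  2. axis=1 (XZ plane), |mask|=4  ⇒  voxels=7
  3. axis=2 (XY plane), |mask|=11  ⇒  voxels=5

remaining voxels: 5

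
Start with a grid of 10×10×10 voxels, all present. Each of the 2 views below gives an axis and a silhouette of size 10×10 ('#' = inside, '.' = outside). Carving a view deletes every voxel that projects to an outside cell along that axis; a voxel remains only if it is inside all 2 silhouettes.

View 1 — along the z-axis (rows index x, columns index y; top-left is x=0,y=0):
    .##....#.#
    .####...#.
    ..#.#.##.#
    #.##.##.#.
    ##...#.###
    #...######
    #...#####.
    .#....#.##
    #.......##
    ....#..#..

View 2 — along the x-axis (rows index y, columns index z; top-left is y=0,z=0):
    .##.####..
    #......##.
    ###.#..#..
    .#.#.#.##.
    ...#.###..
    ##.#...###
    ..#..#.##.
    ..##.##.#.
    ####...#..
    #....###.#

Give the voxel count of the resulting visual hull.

before carving: 1000 voxels (10×10×10)
carve view 1 (along z, XY-mask fill 48/100): 480 voxels remain
carve view 2 (along x, YZ-mask fill 48/100): 231 voxels remain

voxel count = 231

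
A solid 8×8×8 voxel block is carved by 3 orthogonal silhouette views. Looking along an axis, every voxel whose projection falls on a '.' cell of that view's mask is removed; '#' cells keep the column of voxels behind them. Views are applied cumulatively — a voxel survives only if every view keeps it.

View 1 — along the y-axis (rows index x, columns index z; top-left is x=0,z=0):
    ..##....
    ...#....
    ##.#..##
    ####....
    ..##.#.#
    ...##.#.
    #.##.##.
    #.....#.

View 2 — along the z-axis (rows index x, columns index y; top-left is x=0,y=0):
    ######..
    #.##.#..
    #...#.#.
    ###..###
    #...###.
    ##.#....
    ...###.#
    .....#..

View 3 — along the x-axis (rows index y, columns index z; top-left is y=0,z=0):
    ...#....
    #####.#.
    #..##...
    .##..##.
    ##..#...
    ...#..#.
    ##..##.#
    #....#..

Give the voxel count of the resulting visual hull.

initial block: 8^3 = 512
after view 1 [y-axis, 26 of 64 cells solid] → remaining = 208
after view 2 [z-axis, 31 of 64 cells solid] → remaining = 102
after view 3 [x-axis, 26 of 64 cells solid] → remaining = 44

remaining voxels: 44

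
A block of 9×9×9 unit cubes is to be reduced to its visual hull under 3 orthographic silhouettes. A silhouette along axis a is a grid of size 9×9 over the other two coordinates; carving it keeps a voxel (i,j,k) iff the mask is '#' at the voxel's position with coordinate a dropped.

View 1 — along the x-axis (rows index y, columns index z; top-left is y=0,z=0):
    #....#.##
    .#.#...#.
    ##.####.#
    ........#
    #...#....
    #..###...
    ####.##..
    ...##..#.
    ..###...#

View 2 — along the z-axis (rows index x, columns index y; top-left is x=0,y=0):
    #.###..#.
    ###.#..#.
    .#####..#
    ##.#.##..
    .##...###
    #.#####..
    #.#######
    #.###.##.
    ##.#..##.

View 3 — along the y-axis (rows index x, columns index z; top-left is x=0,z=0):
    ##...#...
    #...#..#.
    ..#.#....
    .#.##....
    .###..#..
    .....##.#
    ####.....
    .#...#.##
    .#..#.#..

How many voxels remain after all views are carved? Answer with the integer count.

75 voxels

full grid |V| = 729
step 1: project along x, AND mask (34/81) → |grid| = 306
step 2: project along z, AND mask (51/81) → |grid| = 193
step 3: project along y, AND mask (29/81) → |grid| = 75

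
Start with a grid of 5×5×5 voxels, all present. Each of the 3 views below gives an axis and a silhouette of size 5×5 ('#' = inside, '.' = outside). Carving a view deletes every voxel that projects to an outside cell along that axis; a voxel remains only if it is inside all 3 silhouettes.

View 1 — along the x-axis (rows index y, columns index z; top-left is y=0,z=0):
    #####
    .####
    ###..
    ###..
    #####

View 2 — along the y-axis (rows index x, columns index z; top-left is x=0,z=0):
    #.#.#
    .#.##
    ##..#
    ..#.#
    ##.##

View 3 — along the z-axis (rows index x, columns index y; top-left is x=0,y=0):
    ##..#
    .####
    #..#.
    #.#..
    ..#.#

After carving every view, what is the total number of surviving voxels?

start: 5×5×5 = 125 voxels
after view 1 [x-axis, 20 of 25 cells solid] → remaining = 100
after view 2 [y-axis, 15 of 25 cells solid] → remaining = 58
after view 3 [z-axis, 13 of 25 cells solid] → remaining = 30

voxel count = 30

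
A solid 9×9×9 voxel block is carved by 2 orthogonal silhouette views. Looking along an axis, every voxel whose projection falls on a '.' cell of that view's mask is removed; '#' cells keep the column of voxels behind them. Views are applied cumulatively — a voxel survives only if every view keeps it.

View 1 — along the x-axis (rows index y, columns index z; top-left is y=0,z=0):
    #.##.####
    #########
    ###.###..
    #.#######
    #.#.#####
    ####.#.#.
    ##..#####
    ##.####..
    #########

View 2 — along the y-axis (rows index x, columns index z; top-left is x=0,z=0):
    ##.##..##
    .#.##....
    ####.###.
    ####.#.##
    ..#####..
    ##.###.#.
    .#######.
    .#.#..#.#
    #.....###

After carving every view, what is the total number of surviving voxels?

voxel count = 349

before carving: 729 voxels (9×9×9)
  1. axis=0 (YZ plane), |mask|=65  ⇒  voxels=585
  2. axis=1 (XZ plane), |mask|=49  ⇒  voxels=349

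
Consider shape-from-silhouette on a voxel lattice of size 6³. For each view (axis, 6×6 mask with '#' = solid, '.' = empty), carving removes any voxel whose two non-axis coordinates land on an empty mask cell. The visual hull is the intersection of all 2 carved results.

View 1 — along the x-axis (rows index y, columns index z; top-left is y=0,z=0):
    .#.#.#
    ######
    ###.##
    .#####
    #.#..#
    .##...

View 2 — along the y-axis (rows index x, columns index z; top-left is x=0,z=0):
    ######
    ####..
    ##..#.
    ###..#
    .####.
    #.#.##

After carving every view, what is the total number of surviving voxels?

initial block: 6^3 = 216
after view 1 [x-axis, 24 of 36 cells solid] → remaining = 144
after view 2 [y-axis, 25 of 36 cells solid] → remaining = 101

remaining voxels: 101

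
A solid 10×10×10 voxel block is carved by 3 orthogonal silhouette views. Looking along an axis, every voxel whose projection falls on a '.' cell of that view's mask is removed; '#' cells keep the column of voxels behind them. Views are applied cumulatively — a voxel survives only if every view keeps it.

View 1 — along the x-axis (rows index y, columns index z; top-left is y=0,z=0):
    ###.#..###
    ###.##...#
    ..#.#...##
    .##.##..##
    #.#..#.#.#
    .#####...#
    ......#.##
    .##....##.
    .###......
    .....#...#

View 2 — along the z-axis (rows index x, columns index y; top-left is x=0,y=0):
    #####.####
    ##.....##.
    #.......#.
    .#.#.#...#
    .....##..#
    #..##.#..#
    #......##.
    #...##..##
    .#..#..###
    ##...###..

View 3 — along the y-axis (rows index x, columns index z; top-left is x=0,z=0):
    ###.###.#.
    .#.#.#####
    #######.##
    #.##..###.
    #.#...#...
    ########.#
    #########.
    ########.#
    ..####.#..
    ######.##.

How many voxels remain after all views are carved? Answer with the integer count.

start: 10×10×10 = 1000 voxels
[1] x-view keeps 46 columns → grid now 460
[2] z-view keeps 45 columns → grid now 207
[3] y-view keeps 72 columns → grid now 145

remaining voxels: 145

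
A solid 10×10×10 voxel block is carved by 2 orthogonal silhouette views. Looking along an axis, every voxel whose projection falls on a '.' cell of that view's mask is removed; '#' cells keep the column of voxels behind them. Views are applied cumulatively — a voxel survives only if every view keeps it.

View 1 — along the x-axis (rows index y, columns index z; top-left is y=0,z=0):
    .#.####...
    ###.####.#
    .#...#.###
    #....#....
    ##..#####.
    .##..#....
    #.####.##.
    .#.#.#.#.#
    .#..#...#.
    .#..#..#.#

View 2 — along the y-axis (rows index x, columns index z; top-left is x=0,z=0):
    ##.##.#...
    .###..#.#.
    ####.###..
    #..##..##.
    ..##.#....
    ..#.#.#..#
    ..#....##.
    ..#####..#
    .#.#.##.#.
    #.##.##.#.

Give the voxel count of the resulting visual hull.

initial block: 10^3 = 1000
carve view 1 (along x, YZ-mask fill 49/100): 490 voxels remain
carve view 2 (along y, XZ-mask fill 49/100): 224 voxels remain

224 voxels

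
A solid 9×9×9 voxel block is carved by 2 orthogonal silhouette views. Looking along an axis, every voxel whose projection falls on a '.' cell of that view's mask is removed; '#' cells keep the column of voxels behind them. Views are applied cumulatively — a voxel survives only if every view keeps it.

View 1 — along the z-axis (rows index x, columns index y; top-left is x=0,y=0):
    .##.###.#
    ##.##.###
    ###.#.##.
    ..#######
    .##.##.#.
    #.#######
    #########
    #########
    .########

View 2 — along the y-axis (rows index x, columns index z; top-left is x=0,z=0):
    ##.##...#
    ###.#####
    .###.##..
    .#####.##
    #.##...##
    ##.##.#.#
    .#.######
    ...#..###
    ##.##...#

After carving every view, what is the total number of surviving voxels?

before carving: 729 voxels (9×9×9)
carve view 1 (along z, XY-mask fill 65/81): 585 voxels remain
carve view 2 (along y, XZ-mask fill 52/81): 377 voxels remain

377 voxels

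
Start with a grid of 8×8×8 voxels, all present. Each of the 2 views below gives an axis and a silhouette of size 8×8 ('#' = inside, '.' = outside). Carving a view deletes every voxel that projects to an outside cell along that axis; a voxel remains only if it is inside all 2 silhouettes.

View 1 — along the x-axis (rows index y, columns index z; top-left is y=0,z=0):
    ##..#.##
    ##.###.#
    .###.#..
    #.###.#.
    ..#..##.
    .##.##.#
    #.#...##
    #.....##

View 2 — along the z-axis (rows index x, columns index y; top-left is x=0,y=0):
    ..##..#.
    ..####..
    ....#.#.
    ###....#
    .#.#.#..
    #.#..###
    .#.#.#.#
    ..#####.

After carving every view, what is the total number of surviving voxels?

before carving: 512 voxels (8×8×8)
step 1: project along x, AND mask (35/64) → |grid| = 280
step 2: project along z, AND mask (30/64) → |grid| = 132

remaining voxels: 132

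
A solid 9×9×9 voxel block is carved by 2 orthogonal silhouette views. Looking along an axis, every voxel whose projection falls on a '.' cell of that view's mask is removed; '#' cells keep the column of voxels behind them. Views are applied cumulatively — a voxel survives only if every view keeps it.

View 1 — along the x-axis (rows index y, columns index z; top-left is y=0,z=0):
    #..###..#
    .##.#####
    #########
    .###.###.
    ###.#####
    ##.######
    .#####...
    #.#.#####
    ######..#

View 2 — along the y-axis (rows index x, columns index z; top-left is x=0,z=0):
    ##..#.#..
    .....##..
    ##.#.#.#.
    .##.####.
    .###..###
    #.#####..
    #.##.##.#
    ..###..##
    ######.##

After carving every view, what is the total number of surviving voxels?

initial block: 9^3 = 729
V1 x: intersect with YZ mask (62 set) -- 558 left
V2 y: intersect with XZ mask (48 set) -- 331 left

|visual hull| = 331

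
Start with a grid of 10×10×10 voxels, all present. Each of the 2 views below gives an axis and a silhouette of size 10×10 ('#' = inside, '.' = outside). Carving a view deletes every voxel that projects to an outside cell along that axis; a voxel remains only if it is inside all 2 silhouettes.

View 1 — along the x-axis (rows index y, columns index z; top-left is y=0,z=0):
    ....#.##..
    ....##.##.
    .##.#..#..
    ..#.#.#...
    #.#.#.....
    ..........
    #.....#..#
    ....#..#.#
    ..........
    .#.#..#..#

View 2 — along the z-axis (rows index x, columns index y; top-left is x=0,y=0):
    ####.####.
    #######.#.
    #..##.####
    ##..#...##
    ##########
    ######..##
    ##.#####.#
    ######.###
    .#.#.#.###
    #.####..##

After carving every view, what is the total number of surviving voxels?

voxel count = 199

before carving: 1000 voxels (10×10×10)
after view 1 [x-axis, 27 of 100 cells solid] → remaining = 270
after view 2 [z-axis, 76 of 100 cells solid] → remaining = 199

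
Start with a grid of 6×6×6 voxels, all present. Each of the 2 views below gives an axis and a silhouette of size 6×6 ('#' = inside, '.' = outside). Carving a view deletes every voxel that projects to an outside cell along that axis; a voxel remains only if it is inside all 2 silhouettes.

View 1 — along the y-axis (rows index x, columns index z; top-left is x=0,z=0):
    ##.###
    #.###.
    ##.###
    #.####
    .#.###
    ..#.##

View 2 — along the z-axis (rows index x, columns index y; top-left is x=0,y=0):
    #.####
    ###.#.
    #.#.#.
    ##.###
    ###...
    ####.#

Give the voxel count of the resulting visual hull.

|visual hull| = 108

before carving: 216 voxels (6×6×6)
step 1: project along y, AND mask (26/36) → |grid| = 156
step 2: project along z, AND mask (25/36) → |grid| = 108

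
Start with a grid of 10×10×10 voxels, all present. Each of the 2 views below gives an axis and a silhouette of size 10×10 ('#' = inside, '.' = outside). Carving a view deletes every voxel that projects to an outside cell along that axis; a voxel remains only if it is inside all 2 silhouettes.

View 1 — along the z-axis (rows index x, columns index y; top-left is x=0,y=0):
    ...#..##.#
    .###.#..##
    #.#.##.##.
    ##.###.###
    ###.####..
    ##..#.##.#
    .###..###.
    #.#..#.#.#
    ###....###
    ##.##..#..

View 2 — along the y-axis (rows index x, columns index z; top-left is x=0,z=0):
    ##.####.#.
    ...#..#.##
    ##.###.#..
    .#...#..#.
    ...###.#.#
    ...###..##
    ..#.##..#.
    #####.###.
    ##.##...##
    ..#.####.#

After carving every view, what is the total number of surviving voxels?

before carving: 1000 voxels (10×10×10)
step 1: project along z, AND mask (59/100) → |grid| = 590
step 2: project along y, AND mask (54/100) → |grid| = 307

|visual hull| = 307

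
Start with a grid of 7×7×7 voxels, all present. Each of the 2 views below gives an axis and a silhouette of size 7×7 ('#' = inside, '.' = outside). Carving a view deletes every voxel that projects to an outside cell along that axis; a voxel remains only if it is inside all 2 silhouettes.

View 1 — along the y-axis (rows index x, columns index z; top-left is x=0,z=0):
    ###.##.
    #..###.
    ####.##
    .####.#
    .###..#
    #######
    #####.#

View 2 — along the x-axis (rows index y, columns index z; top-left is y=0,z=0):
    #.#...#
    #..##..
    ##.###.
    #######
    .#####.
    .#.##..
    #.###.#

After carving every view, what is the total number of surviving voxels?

before carving: 343 voxels (7×7×7)
step 1: project along y, AND mask (37/49) → |grid| = 259
step 2: project along x, AND mask (31/49) → |grid| = 166

voxel count = 166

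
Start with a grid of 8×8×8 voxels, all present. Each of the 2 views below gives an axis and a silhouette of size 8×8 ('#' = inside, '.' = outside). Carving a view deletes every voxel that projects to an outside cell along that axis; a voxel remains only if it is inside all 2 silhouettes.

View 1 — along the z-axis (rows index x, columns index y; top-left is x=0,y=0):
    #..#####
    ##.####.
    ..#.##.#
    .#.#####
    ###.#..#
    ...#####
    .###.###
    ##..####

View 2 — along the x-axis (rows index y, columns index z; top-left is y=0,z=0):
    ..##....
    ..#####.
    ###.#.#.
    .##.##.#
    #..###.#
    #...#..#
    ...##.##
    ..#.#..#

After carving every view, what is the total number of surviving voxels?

|visual hull| = 174

initial block: 8^3 = 512
carve view 1 (along z, XY-mask fill 44/64): 352 voxels remain
carve view 2 (along x, YZ-mask fill 32/64): 174 voxels remain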